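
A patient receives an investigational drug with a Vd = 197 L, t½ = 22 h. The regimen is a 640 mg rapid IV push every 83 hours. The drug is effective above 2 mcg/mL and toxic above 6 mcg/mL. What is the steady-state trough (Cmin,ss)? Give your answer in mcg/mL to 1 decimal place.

0.3 mcg/mL

Over one 83-h interval, 83/22 ≈ 3.7727 half-lives elapse, leaving f ≈ 0.0732 of each dose.
Each bolus raises the concentration by D/Vd = 640/197 ≈ 3.249 mcg/mL.
Steady-state trough Cmin,ss = C₀·f/(1−f) ≈ 3.249 × 0.0732/0.9268 ≈ 0.257 mcg/mL.
Trough 0.3 mcg/mL vs MEC 2 mcg/mL: subtherapeutic.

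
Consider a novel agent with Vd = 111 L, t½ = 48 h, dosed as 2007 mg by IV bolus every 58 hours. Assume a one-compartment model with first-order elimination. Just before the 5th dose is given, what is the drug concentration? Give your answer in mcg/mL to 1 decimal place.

13.3 mcg/mL

f = (1/2)^(τ/t½) = (1/2)^(58/48) ≈ 0.4328.
C₀ = D/Vd = 2007/111 ≈ 18.081 mcg/mL.
Before the 5th dose, 4 doses have been given. Superposition: Cmin = C₀·(f + f² + … + f^4).
≈ 18.081 × (0.4328 + 0.1873 + 0.0811 + 0.0351) ≈ 18.081 × 0.7363 ≈ 13.313 mcg/mL.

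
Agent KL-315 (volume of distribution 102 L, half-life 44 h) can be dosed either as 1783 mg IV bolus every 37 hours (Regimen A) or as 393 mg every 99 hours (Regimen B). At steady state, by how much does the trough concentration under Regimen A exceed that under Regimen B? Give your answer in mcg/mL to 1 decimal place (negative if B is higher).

21.1 mcg/mL

Regimen A: f = (1/2)^(37/44) ≈ 0.5583; Cmin,ss = (1783/102)·f/(1−f) ≈ 22.095 mcg/mL.
Regimen B: f = (1/2)^(99/44) ≈ 0.2102; Cmin,ss = (393/102)·f/(1−f) ≈ 1.025 mcg/mL.
Difference ≈ 22.095 − 1.025 ≈ 21.070 mcg/mL.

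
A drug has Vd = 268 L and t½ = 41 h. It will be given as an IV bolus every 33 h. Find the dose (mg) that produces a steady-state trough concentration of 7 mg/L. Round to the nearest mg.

τ/t½ = 33/41 ≈ 0.80488, so f = (1/2)^(33/41) ≈ 0.572410.
Cmin,ss = (D/Vd)·f/(1−f), so D = Cmin,ss·Vd·(1−f)/f.
D = 7 × 268 × (1−f)/f ≈ 7 × 268 × 0.74700 ≈ 1401.37 mg.

1401 mg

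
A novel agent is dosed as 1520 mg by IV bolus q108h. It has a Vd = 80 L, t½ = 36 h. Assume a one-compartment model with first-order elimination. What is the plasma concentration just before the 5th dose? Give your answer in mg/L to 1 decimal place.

f = (1/2)^(τ/t½) = (1/2)^(108/36) ≈ 0.1250.
C₀ = D/Vd = 1520/80 ≈ 19.000 mg/L.
Before the 5th dose, 4 doses have been given. Superposition: Cmin = C₀·(f + f² + … + f^4).
≈ 19.000 × (0.1250 + 0.0156 + 0.0020 + 0.0002) ≈ 19.000 × 0.1428 ≈ 2.713 mg/L.

2.7 mg/L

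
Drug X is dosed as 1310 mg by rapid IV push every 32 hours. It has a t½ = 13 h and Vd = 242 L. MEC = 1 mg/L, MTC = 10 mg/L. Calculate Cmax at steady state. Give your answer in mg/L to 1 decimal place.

Over one 32-h interval, 32/13 ≈ 2.4615 half-lives elapse, leaving f ≈ 0.1816 of each dose.
Accumulation ratio R = 1/(1 − f) ≈ 1/0.8184 ≈ 1.2219.
Each bolus raises the concentration by D/Vd = 1310/242 ≈ 5.413 mg/L.
Cmax,ss = C₀/(1 − f) ≈ 5.413/0.8184 ≈ 6.614 mg/L.
Peak 6.6 mg/L vs MTC 10 mg/L: below toxic threshold.

6.6 mg/L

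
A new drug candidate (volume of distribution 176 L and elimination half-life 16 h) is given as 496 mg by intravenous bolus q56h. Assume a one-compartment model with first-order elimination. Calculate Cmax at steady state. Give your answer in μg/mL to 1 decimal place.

k = ln2/t½ = ln2/16 ≈ 0.043322 h⁻¹; fraction remaining f = e^(−kτ) = e^(−0.043322×56) ≈ 0.0884.
At steady state, accumulation factor R = 1/(1 − e^(−kτ)) ≈ 1.0970.
Single-dose peak C₀ = D/Vd = 496/176 ≈ 2.818 μg/mL.
Cmax,ss = C₀/(1 − f) ≈ 2.818/0.9116 ≈ 3.091 μg/mL.

3.1 μg/mL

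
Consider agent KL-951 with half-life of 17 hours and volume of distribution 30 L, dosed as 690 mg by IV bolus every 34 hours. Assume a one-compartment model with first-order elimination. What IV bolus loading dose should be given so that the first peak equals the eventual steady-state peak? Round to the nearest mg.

f = (1/2)^(34/17) ≈ 0.250000; accumulation ratio R = 1/(1−f) ≈ 1.33333.
Loading dose to hit Cmax,ss on first dose: D_load = D_maint·R ≈ 690 × 1.33333 ≈ 920.00 mg.

920 mg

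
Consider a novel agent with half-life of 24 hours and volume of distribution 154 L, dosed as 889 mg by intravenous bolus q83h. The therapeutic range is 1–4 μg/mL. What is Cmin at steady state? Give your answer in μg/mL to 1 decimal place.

0.6 μg/mL

Over one 83-h interval, 83/24 ≈ 3.4583 half-lives elapse, leaving f ≈ 0.0910 of each dose.
Accumulation ratio R = 1/(1 − f) ≈ 1/0.9090 ≈ 1.1001.
Each bolus raises the concentration by D/Vd = 889/154 ≈ 5.773 μg/mL.
Cmax,ss = C₀/(1 − f) ≈ 5.773/0.9090 ≈ 6.351 μg/mL.
One interval later, Cmin,ss = Cmax,ss·e^(−kτ) ≈ 6.351 × 0.0910 ≈ 0.578 μg/mL.
Trough 0.6 μg/mL vs MEC 1 μg/mL: subtherapeutic.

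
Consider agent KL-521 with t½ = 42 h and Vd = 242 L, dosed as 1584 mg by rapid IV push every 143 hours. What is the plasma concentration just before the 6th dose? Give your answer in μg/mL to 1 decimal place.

0.7 μg/mL

f = (1/2)^(τ/t½) = (1/2)^(143/42) ≈ 0.0944.
C₀ = D/Vd = 1584/242 ≈ 6.545 μg/mL.
Before the 6th dose, 5 doses have been given. Superposition: Cmin = C₀·(f + f² + … + f^5).
≈ 6.545 × (0.0944 + 0.0089 + 0.0008 + 0.0001 + 0.0000) ≈ 6.545 × 0.1042 ≈ 0.682 μg/mL.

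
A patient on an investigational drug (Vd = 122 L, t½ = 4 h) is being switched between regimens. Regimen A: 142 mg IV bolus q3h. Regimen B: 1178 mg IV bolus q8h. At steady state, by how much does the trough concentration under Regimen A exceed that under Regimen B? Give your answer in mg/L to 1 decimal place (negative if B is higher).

-1.5 mg/L

Regimen A: f = (1/2)^(3/4) ≈ 0.5946; Cmin,ss = (142/122)·f/(1−f) ≈ 1.707 mg/L.
Regimen B: f = (1/2)^(8/4) ≈ 0.2500; Cmin,ss = (1178/122)·f/(1−f) ≈ 3.219 mg/L.
Difference ≈ 1.707 − 3.219 ≈ -1.512 mg/L.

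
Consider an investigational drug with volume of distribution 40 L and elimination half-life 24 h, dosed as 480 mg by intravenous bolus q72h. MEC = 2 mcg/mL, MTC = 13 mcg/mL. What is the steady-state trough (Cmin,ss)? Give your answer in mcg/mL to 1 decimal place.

1.7 mcg/mL

The dosing interval is 3 half-lives, so f = 2^(−3) = 0.125.
Accumulation ratio R = 1/(1 − f) = 1/0.875 = 8/7.
Single-dose peak C₀ = D/Vd = 480/40 = 12 mcg/mL.
Steady-state peak Cmax,ss = C₀·R = 12 × 8/7 ≈ 13.714 mcg/mL.
Steady-state trough Cmin,ss = Cmax,ss·f ≈ 13.714 × 0.125 ≈ 1.714 mcg/mL.
Trough 1.7 mcg/mL vs MEC 2 mcg/mL: subtherapeutic.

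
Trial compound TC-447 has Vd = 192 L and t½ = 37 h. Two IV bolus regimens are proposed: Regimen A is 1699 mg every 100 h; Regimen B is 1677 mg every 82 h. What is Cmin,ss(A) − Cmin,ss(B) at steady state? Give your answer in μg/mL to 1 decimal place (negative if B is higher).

-0.8 μg/mL

Regimen A: f = (1/2)^(100/37) ≈ 0.1536; Cmin,ss = (1699/192)·f/(1−f) ≈ 1.606 μg/mL.
Regimen B: f = (1/2)^(82/37) ≈ 0.2152; Cmin,ss = (1677/192)·f/(1−f) ≈ 2.395 μg/mL.
Difference ≈ 1.606 − 2.395 ≈ -0.789 μg/mL.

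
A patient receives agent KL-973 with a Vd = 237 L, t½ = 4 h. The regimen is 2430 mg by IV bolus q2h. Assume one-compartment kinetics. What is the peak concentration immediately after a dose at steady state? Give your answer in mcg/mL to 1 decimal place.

35.0 mcg/mL

k = ln2/t½ = ln2/4 ≈ 0.173287 h⁻¹; fraction remaining f = e^(−kτ) = e^(−0.173287×2) ≈ 0.7071.
At steady state, accumulation factor R = 1/(1 − e^(−kτ)) ≈ 3.4141.
Each bolus raises the concentration by D/Vd = 2430/237 ≈ 10.253 mcg/mL.
Cmax,ss = C₀/(1 − f) ≈ 10.253/0.2929 ≈ 35.005 mcg/mL.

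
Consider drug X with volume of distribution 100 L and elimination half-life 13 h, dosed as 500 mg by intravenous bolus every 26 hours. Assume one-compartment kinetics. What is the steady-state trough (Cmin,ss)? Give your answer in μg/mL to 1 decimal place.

The dosing interval is 2 half-lives, so f = 2^(−2) = 0.25.
Accumulation ratio R = 1/(1 − f) = 1/0.75 = 4/3.
Single-dose peak C₀ = D/Vd = 500/100 = 5 μg/mL.
Steady-state peak Cmax,ss = C₀·R = 5 × 4/3 ≈ 6.667 μg/mL.
Steady-state trough Cmin,ss = Cmax,ss·f ≈ 6.667 × 0.25 ≈ 1.667 μg/mL.

1.7 μg/mL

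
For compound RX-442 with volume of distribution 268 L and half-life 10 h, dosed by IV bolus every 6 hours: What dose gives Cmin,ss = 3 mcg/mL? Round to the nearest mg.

τ/t½ = 6/10 ≈ 0.6, so f = (1/2)^(6/10) ≈ 0.659754.
Cmin,ss = (D/Vd)·f/(1−f), so D = Cmin,ss·Vd·(1−f)/f.
D = 3 × 268 × (1−f)/f ≈ 3 × 268 × 0.51572 ≈ 414.64 mg.

415 mg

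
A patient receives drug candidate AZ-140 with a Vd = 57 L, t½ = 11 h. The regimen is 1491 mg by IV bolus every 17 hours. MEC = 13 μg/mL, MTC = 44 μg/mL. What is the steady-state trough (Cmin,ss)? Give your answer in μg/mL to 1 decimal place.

τ/t½ = 17/11 ≈ 1.5455, so fraction remaining f = (1/2)^(17/11) ≈ 0.3426.
Single-dose peak C₀ = D/Vd = 1491/57 ≈ 26.158 μg/mL.
Steady-state trough Cmin,ss = C₀·f/(1−f) ≈ 26.158 × 0.3426/0.6574 ≈ 13.632 μg/mL.
Trough 13.6 μg/mL vs MEC 13 μg/mL: adequate.

13.6 μg/mL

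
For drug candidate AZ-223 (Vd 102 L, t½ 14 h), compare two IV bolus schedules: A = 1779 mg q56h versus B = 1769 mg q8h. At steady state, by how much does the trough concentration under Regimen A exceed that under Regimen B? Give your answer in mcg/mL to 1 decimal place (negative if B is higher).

-34.5 mcg/mL

Regimen A: f = (1/2)^(56/14) ≈ 0.0625; Cmin,ss = (1779/102)·f/(1−f) ≈ 1.163 mcg/mL.
Regimen B: f = (1/2)^(8/14) ≈ 0.6730; Cmin,ss = (1769/102)·f/(1−f) ≈ 35.694 mcg/mL.
Difference ≈ 1.163 − 35.694 ≈ -34.531 mcg/mL.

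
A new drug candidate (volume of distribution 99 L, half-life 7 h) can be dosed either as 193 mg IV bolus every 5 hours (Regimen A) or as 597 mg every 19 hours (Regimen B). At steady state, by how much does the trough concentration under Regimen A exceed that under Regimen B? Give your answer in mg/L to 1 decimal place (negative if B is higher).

Regimen A: f = (1/2)^(5/7) ≈ 0.6095; Cmin,ss = (193/99)·f/(1−f) ≈ 3.043 mg/L.
Regimen B: f = (1/2)^(19/7) ≈ 0.1524; Cmin,ss = (597/99)·f/(1−f) ≈ 1.084 mg/L.
Difference ≈ 3.043 − 1.084 ≈ 1.959 mg/L.

2.0 mg/L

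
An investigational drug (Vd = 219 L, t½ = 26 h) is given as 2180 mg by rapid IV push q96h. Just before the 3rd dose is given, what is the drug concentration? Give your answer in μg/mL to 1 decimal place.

f = (1/2)^(τ/t½) = (1/2)^(96/26) ≈ 0.0774.
C₀ = D/Vd = 2180/219 ≈ 9.954 μg/mL.
Before the 3rd dose, 2 doses have been given. Superposition: Cmin = C₀·(f + f²).
≈ 9.954 × (0.0774 + 0.0060) ≈ 9.954 × 0.0834 ≈ 0.830 μg/mL.

0.8 μg/mL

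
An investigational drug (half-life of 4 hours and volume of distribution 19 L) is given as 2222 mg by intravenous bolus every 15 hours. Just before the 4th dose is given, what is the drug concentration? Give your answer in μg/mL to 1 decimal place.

9.4 μg/mL

f = (1/2)^(τ/t½) = (1/2)^(15/4) ≈ 0.0743.
C₀ = D/Vd = 2222/19 ≈ 116.947 μg/mL.
Before the 4th dose, 3 doses have been given. Superposition: Cmin = C₀·(f + f² + … + f^3).
≈ 116.947 × (0.0743 + 0.0055 + 0.0004) ≈ 116.947 × 0.0802 ≈ 9.379 μg/mL.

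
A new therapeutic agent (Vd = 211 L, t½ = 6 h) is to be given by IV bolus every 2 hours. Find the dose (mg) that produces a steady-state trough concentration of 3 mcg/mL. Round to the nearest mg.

τ/t½ = 2/6 ≈ 0.33333, so f = (1/2)^(2/6) ≈ 0.793701.
Cmin,ss = (D/Vd)·f/(1−f), so D = Cmin,ss·Vd·(1−f)/f.
D = 3 × 211 × (1−f)/f ≈ 3 × 211 × 0.25992 ≈ 164.53 mg.

165 mg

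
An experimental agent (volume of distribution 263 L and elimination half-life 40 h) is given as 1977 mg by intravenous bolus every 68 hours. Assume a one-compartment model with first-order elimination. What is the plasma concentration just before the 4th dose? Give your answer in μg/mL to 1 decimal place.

3.2 μg/mL

f = (1/2)^(τ/t½) = (1/2)^(68/40) ≈ 0.3078.
C₀ = D/Vd = 1977/263 ≈ 7.517 μg/mL.
Before the 4th dose, 3 doses have been given. Superposition: Cmin = C₀·(f + f² + … + f^3).
≈ 7.517 × (0.3078 + 0.0947 + 0.0292) ≈ 7.517 × 0.4317 ≈ 3.245 μg/mL.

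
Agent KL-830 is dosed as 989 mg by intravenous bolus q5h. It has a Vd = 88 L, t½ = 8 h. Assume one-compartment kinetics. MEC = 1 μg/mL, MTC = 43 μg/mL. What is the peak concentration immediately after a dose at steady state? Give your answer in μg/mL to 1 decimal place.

k = ln2/t½ = ln2/8 ≈ 0.086643 h⁻¹; fraction remaining f = e^(−kτ) = e^(−0.086643×5) ≈ 0.6484.
Accumulation ratio R = 1/(1 − f) ≈ 1/0.3516 ≈ 2.8441.
Single-dose peak C₀ = D/Vd = 989/88 ≈ 11.239 μg/mL.
Cmax,ss = C₀/(1 − f) ≈ 11.239/0.3516 ≈ 31.965 μg/mL.
Peak 32.0 μg/mL vs MTC 43 μg/mL: below toxic threshold.

32.0 μg/mL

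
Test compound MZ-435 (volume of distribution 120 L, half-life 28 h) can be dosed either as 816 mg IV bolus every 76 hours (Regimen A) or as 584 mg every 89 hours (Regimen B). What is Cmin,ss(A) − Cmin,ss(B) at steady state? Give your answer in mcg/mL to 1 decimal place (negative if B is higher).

0.6 mcg/mL

Regimen A: f = (1/2)^(76/28) ≈ 0.1524; Cmin,ss = (816/120)·f/(1−f) ≈ 1.223 mcg/mL.
Regimen B: f = (1/2)^(89/28) ≈ 0.1104; Cmin,ss = (584/120)·f/(1−f) ≈ 0.604 mcg/mL.
Difference ≈ 1.223 − 0.604 ≈ 0.619 mcg/mL.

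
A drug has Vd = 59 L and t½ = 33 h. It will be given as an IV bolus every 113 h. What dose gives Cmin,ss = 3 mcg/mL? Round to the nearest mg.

1723 mg

τ/t½ = 113/33 ≈ 3.4242, so f = (1/2)^(113/33) ≈ 0.093154.
Cmin,ss = (D/Vd)·f/(1−f), so D = Cmin,ss·Vd·(1−f)/f.
D = 3 × 59 × (1−f)/f ≈ 3 × 59 × 9.73491 ≈ 1723.08 mg.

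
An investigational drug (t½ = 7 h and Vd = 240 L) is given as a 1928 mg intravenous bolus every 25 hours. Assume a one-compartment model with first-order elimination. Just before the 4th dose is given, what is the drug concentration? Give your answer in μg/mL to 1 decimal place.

0.7 μg/mL

f = (1/2)^(τ/t½) = (1/2)^(25/7) ≈ 0.0841.
C₀ = D/Vd = 1928/240 ≈ 8.033 μg/mL.
Before the 4th dose, 3 doses have been given. Superposition: Cmin = C₀·(f + f² + … + f^3).
≈ 8.033 × (0.0841 + 0.0071 + 0.0006) ≈ 8.033 × 0.0918 ≈ 0.737 μg/mL.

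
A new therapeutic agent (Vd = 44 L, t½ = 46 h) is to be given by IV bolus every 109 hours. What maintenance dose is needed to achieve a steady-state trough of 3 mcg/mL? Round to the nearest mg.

550 mg

τ/t½ = 109/46 ≈ 2.3696, so f = (1/2)^(109/46) ≈ 0.193504.
Cmin,ss = (D/Vd)·f/(1−f), so D = Cmin,ss·Vd·(1−f)/f.
D = 3 × 44 × (1−f)/f ≈ 3 × 44 × 4.16785 ≈ 550.16 mg.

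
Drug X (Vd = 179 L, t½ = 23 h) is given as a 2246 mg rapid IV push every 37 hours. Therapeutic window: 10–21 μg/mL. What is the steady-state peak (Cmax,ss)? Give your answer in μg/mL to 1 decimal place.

18.7 μg/mL

τ/t½ = 37/23 ≈ 1.6087, so fraction remaining f = (1/2)^(37/23) ≈ 0.3279.
At steady state, accumulation factor R = 1/(1 − e^(−kτ)) ≈ 1.4879.
Each bolus raises the concentration by D/Vd = 2246/179 ≈ 12.547 μg/mL.
Steady-state peak Cmax,ss = C₀·R ≈ 12.547 × 1.4879 ≈ 18.669 μg/mL.
Peak 18.7 μg/mL vs MTC 21 μg/mL: below toxic threshold.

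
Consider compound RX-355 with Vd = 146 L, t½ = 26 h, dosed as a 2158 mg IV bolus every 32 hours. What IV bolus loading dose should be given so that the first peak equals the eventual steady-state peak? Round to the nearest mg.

f = (1/2)^(32/26) ≈ 0.426090; accumulation ratio R = 1/(1−f) ≈ 1.74243.
Loading dose to hit Cmax,ss on first dose: D_load = D_maint·R ≈ 2158 × 1.74243 ≈ 3760.16 mg.

3760 mg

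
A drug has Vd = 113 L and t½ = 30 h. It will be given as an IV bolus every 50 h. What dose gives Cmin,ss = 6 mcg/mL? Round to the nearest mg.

1475 mg

τ/t½ = 50/30 ≈ 1.6667, so f = (1/2)^(50/30) ≈ 0.314980.
Cmin,ss = (D/Vd)·f/(1−f), so D = Cmin,ss·Vd·(1−f)/f.
D = 6 × 113 × (1−f)/f ≈ 6 × 113 × 2.17480 ≈ 1474.51 mg.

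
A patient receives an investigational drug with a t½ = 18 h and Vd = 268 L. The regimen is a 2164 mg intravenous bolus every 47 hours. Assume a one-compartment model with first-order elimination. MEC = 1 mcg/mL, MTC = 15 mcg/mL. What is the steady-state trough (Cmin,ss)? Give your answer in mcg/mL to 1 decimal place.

1.6 mcg/mL

τ/t½ = 47/18 ≈ 2.6111, so fraction remaining f = (1/2)^(47/18) ≈ 0.1637.
Single-dose peak C₀ = D/Vd = 2164/268 ≈ 8.075 mcg/mL.
Steady-state trough Cmin,ss = C₀·f/(1−f) ≈ 8.075 × 0.1637/0.8363 ≈ 1.581 mcg/mL.
Trough 1.6 mcg/mL vs MEC 1 mcg/mL: adequate.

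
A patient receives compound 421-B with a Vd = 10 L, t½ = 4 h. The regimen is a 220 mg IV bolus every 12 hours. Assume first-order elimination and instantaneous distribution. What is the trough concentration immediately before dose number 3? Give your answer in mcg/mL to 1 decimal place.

f = (1/2)^(τ/t½) = (1/2)^(12/4) ≈ 0.1250.
C₀ = D/Vd = 220/10 ≈ 22.000 mcg/mL.
Before the 3rd dose, 2 doses have been given. Superposition: Cmin = C₀·(f + f²).
≈ 22.000 × (0.1250 + 0.0156) ≈ 22.000 × 0.1406 ≈ 3.093 mcg/mL.

3.1 mcg/mL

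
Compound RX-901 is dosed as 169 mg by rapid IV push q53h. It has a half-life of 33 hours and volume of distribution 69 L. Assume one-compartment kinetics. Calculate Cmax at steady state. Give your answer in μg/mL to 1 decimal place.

τ/t½ = 53/33 ≈ 1.6061, so fraction remaining f = (1/2)^(53/33) ≈ 0.3285.
At steady state, accumulation factor R = 1/(1 − e^(−kτ)) ≈ 1.4892.
Single-dose peak C₀ = D/Vd = 169/69 ≈ 2.449 μg/mL.
Steady-state peak Cmax,ss = C₀·R ≈ 2.449 × 1.4892 ≈ 3.647 μg/mL.

3.6 μg/mL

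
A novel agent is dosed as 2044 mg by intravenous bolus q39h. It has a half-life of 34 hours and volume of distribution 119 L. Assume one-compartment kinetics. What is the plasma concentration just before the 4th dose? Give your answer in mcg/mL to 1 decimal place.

f = (1/2)^(τ/t½) = (1/2)^(39/34) ≈ 0.4515.
C₀ = D/Vd = 2044/119 ≈ 17.176 mcg/mL.
Before the 4th dose, 3 doses have been given. Superposition: Cmin = C₀·(f + f² + … + f^3).
≈ 17.176 × (0.4515 + 0.2039 + 0.0920) ≈ 17.176 × 0.7474 ≈ 12.837 mcg/mL.

12.8 mcg/mL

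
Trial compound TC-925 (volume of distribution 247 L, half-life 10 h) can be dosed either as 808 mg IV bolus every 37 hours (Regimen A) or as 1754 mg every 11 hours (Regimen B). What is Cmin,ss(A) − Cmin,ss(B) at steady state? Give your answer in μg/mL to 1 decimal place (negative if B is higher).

-5.9 μg/mL

Regimen A: f = (1/2)^(37/10) ≈ 0.0769; Cmin,ss = (808/247)·f/(1−f) ≈ 0.273 μg/mL.
Regimen B: f = (1/2)^(11/10) ≈ 0.4665; Cmin,ss = (1754/247)·f/(1−f) ≈ 6.209 μg/mL.
Difference ≈ 0.273 − 6.209 ≈ -5.936 μg/mL.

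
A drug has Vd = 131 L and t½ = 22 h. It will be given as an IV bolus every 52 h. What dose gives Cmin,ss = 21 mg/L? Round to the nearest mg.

11407 mg

τ/t½ = 52/22 ≈ 2.3636, so f = (1/2)^(52/22) ≈ 0.194301.
Cmin,ss = (D/Vd)·f/(1−f), so D = Cmin,ss·Vd·(1−f)/f.
D = 21 × 131 × (1−f)/f ≈ 21 × 131 × 4.14665 ≈ 11407.43 mg.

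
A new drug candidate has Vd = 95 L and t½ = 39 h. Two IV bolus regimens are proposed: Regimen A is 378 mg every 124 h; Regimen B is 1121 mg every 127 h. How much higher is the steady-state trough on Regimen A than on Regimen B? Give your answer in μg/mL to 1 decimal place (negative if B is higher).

Regimen A: f = (1/2)^(124/39) ≈ 0.1104; Cmin,ss = (378/95)·f/(1−f) ≈ 0.494 μg/mL.
Regimen B: f = (1/2)^(127/39) ≈ 0.1046; Cmin,ss = (1121/95)·f/(1−f) ≈ 1.378 μg/mL.
Difference ≈ 0.494 − 1.378 ≈ -0.884 μg/mL.

-0.9 μg/mL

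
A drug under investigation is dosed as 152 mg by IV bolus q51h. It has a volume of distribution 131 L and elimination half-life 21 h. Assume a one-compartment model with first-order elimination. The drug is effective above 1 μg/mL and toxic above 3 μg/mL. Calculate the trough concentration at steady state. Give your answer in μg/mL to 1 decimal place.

Over one 51-h interval, 51/21 ≈ 2.4286 half-lives elapse, leaving f ≈ 0.1857 of each dose.
Single-dose peak C₀ = D/Vd = 152/131 ≈ 1.160 μg/mL.
Steady-state trough Cmin,ss = C₀·f/(1−f) ≈ 1.160 × 0.1857/0.8143 ≈ 0.265 μg/mL.
Trough 0.3 μg/mL vs MEC 1 μg/mL: subtherapeutic.

0.3 μg/mL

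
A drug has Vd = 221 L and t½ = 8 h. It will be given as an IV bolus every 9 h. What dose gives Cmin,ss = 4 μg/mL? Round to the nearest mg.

τ/t½ = 9/8 ≈ 1.125, so f = (1/2)^(9/8) ≈ 0.458502.
Cmin,ss = (D/Vd)·f/(1−f), so D = Cmin,ss·Vd·(1−f)/f.
D = 4 × 221 × (1−f)/f ≈ 4 × 221 × 1.18102 ≈ 1044.02 mg.

1044 mg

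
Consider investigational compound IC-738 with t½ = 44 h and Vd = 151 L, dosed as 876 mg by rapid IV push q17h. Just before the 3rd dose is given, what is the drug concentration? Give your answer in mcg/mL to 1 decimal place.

7.8 mcg/mL

f = (1/2)^(τ/t½) = (1/2)^(17/44) ≈ 0.7651.
C₀ = D/Vd = 876/151 ≈ 5.801 mcg/mL.
Before the 3rd dose, 2 doses have been given. Superposition: Cmin = C₀·(f + f²).
≈ 5.801 × (0.7651 + 0.5854) ≈ 5.801 × 1.3505 ≈ 7.834 mcg/mL.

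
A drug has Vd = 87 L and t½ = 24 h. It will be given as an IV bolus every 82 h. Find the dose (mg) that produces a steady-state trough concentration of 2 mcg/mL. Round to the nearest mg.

1684 mg

τ/t½ = 82/24 ≈ 3.4167, so f = (1/2)^(82/24) ≈ 0.093644.
Cmin,ss = (D/Vd)·f/(1−f), so D = Cmin,ss·Vd·(1−f)/f.
D = 2 × 87 × (1−f)/f ≈ 2 × 87 × 9.67874 ≈ 1684.10 mg.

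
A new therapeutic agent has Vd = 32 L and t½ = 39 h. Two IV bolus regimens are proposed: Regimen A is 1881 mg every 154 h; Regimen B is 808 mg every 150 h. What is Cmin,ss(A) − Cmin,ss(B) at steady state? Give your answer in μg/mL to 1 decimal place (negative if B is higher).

Regimen A: f = (1/2)^(154/39) ≈ 0.0648; Cmin,ss = (1881/32)·f/(1−f) ≈ 4.073 μg/mL.
Regimen B: f = (1/2)^(150/39) ≈ 0.0695; Cmin,ss = (808/32)·f/(1−f) ≈ 1.886 μg/mL.
Difference ≈ 4.073 − 1.886 ≈ 2.187 μg/mL.

2.2 μg/mL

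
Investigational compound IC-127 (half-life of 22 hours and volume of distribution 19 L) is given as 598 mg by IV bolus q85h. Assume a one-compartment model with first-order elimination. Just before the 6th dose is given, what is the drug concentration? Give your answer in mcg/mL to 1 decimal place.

2.3 mcg/mL

f = (1/2)^(τ/t½) = (1/2)^(85/22) ≈ 0.0687.
C₀ = D/Vd = 598/19 ≈ 31.474 mcg/mL.
Before the 6th dose, 5 doses have been given. Superposition: Cmin = C₀·(f + f² + … + f^5).
≈ 31.474 × (0.0687 + 0.0047 + 0.0003 + 0.0000 + 0.0000) ≈ 31.474 × 0.0737 ≈ 2.320 mcg/mL.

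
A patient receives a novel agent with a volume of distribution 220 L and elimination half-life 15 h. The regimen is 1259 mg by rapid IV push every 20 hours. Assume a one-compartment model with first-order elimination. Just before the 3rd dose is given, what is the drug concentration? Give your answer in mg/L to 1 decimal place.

f = (1/2)^(τ/t½) = (1/2)^(20/15) ≈ 0.3969.
C₀ = D/Vd = 1259/220 ≈ 5.723 mg/L.
Before the 3rd dose, 2 doses have been given. Superposition: Cmin = C₀·(f + f²).
≈ 5.723 × (0.3969 + 0.1575) ≈ 5.723 × 0.5544 ≈ 3.173 mg/L.

3.2 mg/L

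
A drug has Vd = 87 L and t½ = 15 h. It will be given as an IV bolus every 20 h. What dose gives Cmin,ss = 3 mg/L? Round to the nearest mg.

τ/t½ = 20/15 ≈ 1.3333, so f = (1/2)^(20/15) ≈ 0.396850.
Cmin,ss = (D/Vd)·f/(1−f), so D = Cmin,ss·Vd·(1−f)/f.
D = 3 × 87 × (1−f)/f ≈ 3 × 87 × 1.51984 ≈ 396.68 mg.

397 mg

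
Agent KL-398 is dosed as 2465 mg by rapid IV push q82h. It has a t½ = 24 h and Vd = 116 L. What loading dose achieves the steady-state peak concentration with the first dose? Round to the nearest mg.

2720 mg

f = (1/2)^(82/24) ≈ 0.093644; accumulation ratio R = 1/(1−f) ≈ 1.10332.
Loading dose to hit Cmax,ss on first dose: D_load = D_maint·R ≈ 2465 × 1.10332 ≈ 2719.68 mg.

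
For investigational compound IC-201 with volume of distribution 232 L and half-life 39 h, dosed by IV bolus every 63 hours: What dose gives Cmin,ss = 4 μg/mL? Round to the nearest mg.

τ/t½ = 63/39 ≈ 1.6154, so f = (1/2)^(63/39) ≈ 0.326378.
Cmin,ss = (D/Vd)·f/(1−f), so D = Cmin,ss·Vd·(1−f)/f.
D = 4 × 232 × (1−f)/f ≈ 4 × 232 × 2.06393 ≈ 1915.33 mg.

1915 mg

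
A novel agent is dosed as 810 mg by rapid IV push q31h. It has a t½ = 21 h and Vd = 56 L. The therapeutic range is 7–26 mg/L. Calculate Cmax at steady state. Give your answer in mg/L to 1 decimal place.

Over one 31-h interval, 31/21 ≈ 1.4762 half-lives elapse, leaving f ≈ 0.3594 of each dose.
Accumulation ratio R = 1/(1 − f) ≈ 1/0.6406 ≈ 1.5610.
Each bolus raises the concentration by D/Vd = 810/56 ≈ 14.464 mg/L.
Steady-state peak Cmax,ss = C₀·R ≈ 14.464 × 1.5610 ≈ 22.578 mg/L.
Peak 22.6 mg/L vs MTC 26 mg/L: below toxic threshold.

22.6 mg/L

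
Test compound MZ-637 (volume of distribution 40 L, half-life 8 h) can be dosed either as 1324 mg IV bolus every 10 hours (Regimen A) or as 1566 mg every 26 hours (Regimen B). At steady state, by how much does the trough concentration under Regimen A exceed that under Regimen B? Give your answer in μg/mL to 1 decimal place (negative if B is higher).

Regimen A: f = (1/2)^(10/8) ≈ 0.4204; Cmin,ss = (1324/40)·f/(1−f) ≈ 24.008 μg/mL.
Regimen B: f = (1/2)^(26/8) ≈ 0.1051; Cmin,ss = (1566/40)·f/(1−f) ≈ 4.598 μg/mL.
Difference ≈ 24.008 − 4.598 ≈ 19.410 μg/mL.

19.4 μg/mL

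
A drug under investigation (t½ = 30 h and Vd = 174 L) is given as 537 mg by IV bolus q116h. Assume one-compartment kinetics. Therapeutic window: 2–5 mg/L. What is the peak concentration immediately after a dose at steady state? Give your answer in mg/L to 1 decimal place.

3.3 mg/L

τ/t½ = 116/30 ≈ 3.8667, so fraction remaining f = (1/2)^(116/30) ≈ 0.0686.
At steady state, accumulation factor R = 1/(1 − e^(−kτ)) ≈ 1.0737.
Single-dose peak C₀ = D/Vd = 537/174 ≈ 3.086 mg/L.
Steady-state peak Cmax,ss = C₀·R ≈ 3.086 × 1.0737 ≈ 3.313 mg/L.
Peak 3.3 mg/L vs MTC 5 mg/L: below toxic threshold.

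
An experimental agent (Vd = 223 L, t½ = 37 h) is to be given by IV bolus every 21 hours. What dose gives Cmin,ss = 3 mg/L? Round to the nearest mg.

τ/t½ = 21/37 ≈ 0.56757, so f = (1/2)^(21/37) ≈ 0.674753.
Cmin,ss = (D/Vd)·f/(1−f), so D = Cmin,ss·Vd·(1−f)/f.
D = 3 × 223 × (1−f)/f ≈ 3 × 223 × 0.48202 ≈ 322.47 mg.

322 mg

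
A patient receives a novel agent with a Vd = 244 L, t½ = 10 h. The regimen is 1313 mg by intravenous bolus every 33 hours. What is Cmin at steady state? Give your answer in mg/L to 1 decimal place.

0.6 mg/L

k = ln2/t½ = ln2/10 ≈ 0.069315 h⁻¹; fraction remaining f = e^(−kτ) = e^(−0.069315×33) ≈ 0.1015.
At steady state, accumulation factor R = 1/(1 − e^(−kτ)) ≈ 1.1130.
Each bolus raises the concentration by D/Vd = 1313/244 ≈ 5.381 mg/L.
Cmax,ss = C₀/(1 − f) ≈ 5.381/0.8985 ≈ 5.989 mg/L.
Steady-state trough Cmin,ss = Cmax,ss·f ≈ 5.989 × 0.1015 ≈ 0.608 mg/L.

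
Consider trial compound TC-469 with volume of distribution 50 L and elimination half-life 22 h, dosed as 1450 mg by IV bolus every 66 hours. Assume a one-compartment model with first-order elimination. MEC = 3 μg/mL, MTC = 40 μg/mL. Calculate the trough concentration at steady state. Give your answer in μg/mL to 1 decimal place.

The dosing interval is 3 half-lives, so f = 2^(−3) = 0.125.
At steady state, R = 1/(1 − 0.125) = 8/7.
Single-dose peak C₀ = D/Vd = 1450/50 = 29 μg/mL.
Steady-state peak Cmax,ss = C₀·R = 29 × 8/7 ≈ 33.143 μg/mL.
Steady-state trough Cmin,ss = Cmax,ss·f ≈ 33.143 × 0.125 ≈ 4.143 μg/mL.
Trough 4.1 μg/mL vs MEC 3 μg/mL: adequate.

4.1 μg/mL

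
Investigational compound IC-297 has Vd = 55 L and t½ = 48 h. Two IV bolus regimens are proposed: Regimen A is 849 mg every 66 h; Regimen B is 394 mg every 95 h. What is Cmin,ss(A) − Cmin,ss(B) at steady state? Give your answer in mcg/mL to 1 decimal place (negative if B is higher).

7.3 mcg/mL

Regimen A: f = (1/2)^(66/48) ≈ 0.3856; Cmin,ss = (849/55)·f/(1−f) ≈ 9.688 mcg/mL.
Regimen B: f = (1/2)^(95/48) ≈ 0.2536; Cmin,ss = (394/55)·f/(1−f) ≈ 2.434 mcg/mL.
Difference ≈ 9.688 − 2.434 ≈ 7.254 mcg/mL.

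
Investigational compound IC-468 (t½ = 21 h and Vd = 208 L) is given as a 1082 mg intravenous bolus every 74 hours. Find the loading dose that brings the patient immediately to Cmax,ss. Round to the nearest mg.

1185 mg

f = (1/2)^(74/21) ≈ 0.086942; accumulation ratio R = 1/(1−f) ≈ 1.09522.
Loading dose to hit Cmax,ss on first dose: D_load = D_maint·R ≈ 1082 × 1.09522 ≈ 1185.03 mg.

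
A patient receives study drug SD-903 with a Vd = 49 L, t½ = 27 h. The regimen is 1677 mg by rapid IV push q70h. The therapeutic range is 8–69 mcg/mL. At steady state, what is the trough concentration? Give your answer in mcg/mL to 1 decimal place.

6.8 mcg/mL

k = ln2/t½ = ln2/27 ≈ 0.025672 h⁻¹; fraction remaining f = e^(−kτ) = e^(−0.025672×70) ≈ 0.1658.
Single-dose peak C₀ = D/Vd = 1677/49 ≈ 34.224 mcg/mL.
Steady-state trough Cmin,ss = C₀·f/(1−f) ≈ 34.224 × 0.1658/0.8342 ≈ 6.802 mcg/mL.
Trough 6.8 mcg/mL vs MEC 8 mcg/mL: subtherapeutic.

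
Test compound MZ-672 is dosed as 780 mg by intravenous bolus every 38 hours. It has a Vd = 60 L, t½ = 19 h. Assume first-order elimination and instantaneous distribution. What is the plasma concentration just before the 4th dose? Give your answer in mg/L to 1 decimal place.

f = (1/2)^(τ/t½) = (1/2)^(38/19) ≈ 0.2500.
C₀ = D/Vd = 780/60 ≈ 13.000 mg/L.
Before the 4th dose, 3 doses have been given. Superposition: Cmin = C₀·(f + f² + … + f^3).
≈ 13.000 × (0.2500 + 0.0625 + 0.0156) ≈ 13.000 × 0.3281 ≈ 4.265 mg/L.

4.3 mg/L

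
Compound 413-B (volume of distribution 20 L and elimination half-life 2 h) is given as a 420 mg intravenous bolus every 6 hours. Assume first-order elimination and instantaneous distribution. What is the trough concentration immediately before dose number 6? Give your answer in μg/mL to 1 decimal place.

f = (1/2)^(τ/t½) = (1/2)^(6/2) ≈ 0.1250.
C₀ = D/Vd = 420/20 ≈ 21.000 μg/mL.
Before the 6th dose, 5 doses have been given. Superposition: Cmin = C₀·(f + f² + … + f^5).
≈ 21.000 × (0.1250 + 0.0156 + 0.0020 + 0.0002 + 0.0000) ≈ 21.000 × 0.1428 ≈ 2.999 μg/mL.

3.0 μg/mL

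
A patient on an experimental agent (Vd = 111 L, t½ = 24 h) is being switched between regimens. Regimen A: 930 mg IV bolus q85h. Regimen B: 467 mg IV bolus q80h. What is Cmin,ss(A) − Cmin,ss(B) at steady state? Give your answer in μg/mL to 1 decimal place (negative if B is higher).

0.3 μg/mL

Regimen A: f = (1/2)^(85/24) ≈ 0.0859; Cmin,ss = (930/111)·f/(1−f) ≈ 0.787 μg/mL.
Regimen B: f = (1/2)^(80/24) ≈ 0.0992; Cmin,ss = (467/111)·f/(1−f) ≈ 0.463 μg/mL.
Difference ≈ 0.787 − 0.463 ≈ 0.324 μg/mL.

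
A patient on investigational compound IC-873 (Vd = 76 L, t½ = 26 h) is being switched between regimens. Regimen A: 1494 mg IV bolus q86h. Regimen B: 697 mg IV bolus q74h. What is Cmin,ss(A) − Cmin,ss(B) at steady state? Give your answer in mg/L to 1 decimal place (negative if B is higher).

0.7 mg/L

Regimen A: f = (1/2)^(86/26) ≈ 0.1010; Cmin,ss = (1494/76)·f/(1−f) ≈ 2.209 mg/L.
Regimen B: f = (1/2)^(74/26) ≈ 0.1391; Cmin,ss = (697/76)·f/(1−f) ≈ 1.482 mg/L.
Difference ≈ 2.209 − 1.482 ≈ 0.727 mg/L.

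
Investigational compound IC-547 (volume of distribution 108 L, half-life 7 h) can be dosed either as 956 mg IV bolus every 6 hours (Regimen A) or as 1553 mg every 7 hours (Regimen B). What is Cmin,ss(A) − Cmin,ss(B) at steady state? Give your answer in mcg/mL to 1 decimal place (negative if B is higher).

Regimen A: f = (1/2)^(6/7) ≈ 0.5520; Cmin,ss = (956/108)·f/(1−f) ≈ 10.907 mcg/mL.
Regimen B: f = (1/2)^(7/7) ≈ 0.5000; Cmin,ss = (1553/108)·f/(1−f) ≈ 14.380 mcg/mL.
Difference ≈ 10.907 − 14.380 ≈ -3.473 mcg/mL.

-3.5 mcg/mL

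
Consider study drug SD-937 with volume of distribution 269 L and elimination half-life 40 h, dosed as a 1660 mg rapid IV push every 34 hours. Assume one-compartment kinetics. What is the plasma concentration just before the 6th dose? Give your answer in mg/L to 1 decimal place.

f = (1/2)^(τ/t½) = (1/2)^(34/40) ≈ 0.5548.
C₀ = D/Vd = 1660/269 ≈ 6.171 mg/L.
Before the 6th dose, 5 doses have been given. Superposition: Cmin = C₀·(f + f² + … + f^5).
≈ 6.171 × (0.5548 + 0.3078 + 0.1708 + 0.0947 + 0.0526) ≈ 6.171 × 1.1807 ≈ 7.286 mg/L.

7.3 mg/L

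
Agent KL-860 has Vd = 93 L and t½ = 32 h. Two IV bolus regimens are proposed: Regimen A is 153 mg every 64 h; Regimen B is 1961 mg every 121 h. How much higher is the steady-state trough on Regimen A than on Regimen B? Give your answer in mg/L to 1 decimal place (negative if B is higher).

-1.1 mg/L

Regimen A: f = (1/2)^(64/32) ≈ 0.2500; Cmin,ss = (153/93)·f/(1−f) ≈ 0.548 mg/L.
Regimen B: f = (1/2)^(121/32) ≈ 0.0727; Cmin,ss = (1961/93)·f/(1−f) ≈ 1.653 mg/L.
Difference ≈ 0.548 − 1.653 ≈ -1.105 mg/L.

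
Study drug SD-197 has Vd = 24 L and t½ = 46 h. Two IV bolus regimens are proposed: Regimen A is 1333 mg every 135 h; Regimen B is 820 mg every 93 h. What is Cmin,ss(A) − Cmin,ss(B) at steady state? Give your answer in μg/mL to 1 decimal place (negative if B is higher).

Regimen A: f = (1/2)^(135/46) ≈ 0.1308; Cmin,ss = (1333/24)·f/(1−f) ≈ 8.358 μg/mL.
Regimen B: f = (1/2)^(93/46) ≈ 0.2463; Cmin,ss = (820/24)·f/(1−f) ≈ 11.165 μg/mL.
Difference ≈ 8.358 − 11.165 ≈ -2.807 μg/mL.

-2.8 μg/mL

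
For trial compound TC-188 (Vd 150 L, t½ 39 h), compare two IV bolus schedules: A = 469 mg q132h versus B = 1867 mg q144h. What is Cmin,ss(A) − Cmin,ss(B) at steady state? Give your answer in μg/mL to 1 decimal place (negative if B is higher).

Regimen A: f = (1/2)^(132/39) ≈ 0.0957; Cmin,ss = (469/150)·f/(1−f) ≈ 0.331 μg/mL.
Regimen B: f = (1/2)^(144/39) ≈ 0.0774; Cmin,ss = (1867/150)·f/(1−f) ≈ 1.044 μg/mL.
Difference ≈ 0.331 − 1.044 ≈ -0.713 μg/mL.

-0.7 μg/mL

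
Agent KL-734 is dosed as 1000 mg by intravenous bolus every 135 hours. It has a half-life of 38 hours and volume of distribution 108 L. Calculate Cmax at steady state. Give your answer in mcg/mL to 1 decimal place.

k = ln2/t½ = ln2/38 ≈ 0.018241 h⁻¹; fraction remaining f = e^(−kτ) = e^(−0.018241×135) ≈ 0.0852.
Accumulation ratio R = 1/(1 − f) ≈ 1/0.9148 ≈ 1.0931.
Single-dose peak C₀ = D/Vd = 1000/108 ≈ 9.259 mcg/mL.
Steady-state peak Cmax,ss = C₀·R ≈ 9.259 × 1.0931 ≈ 10.121 mcg/mL.

10.1 mcg/mL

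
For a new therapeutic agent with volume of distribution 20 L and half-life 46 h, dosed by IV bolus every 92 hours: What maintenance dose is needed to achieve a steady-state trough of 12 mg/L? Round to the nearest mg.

τ/t½ = 92/46 ≈ 2, so f = (1/2)^(92/46) ≈ 0.250000.
Cmin,ss = (D/Vd)·f/(1−f), so D = Cmin,ss·Vd·(1−f)/f.
D = 12 × 20 × (1−f)/f ≈ 12 × 20 × 3.00000 ≈ 720.00 mg.

720 mg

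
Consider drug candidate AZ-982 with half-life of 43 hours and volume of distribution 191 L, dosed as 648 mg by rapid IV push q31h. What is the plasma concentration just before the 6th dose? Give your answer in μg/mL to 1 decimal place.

f = (1/2)^(τ/t½) = (1/2)^(31/43) ≈ 0.6067.
C₀ = D/Vd = 648/191 ≈ 3.393 μg/mL.
Before the 6th dose, 5 doses have been given. Superposition: Cmin = C₀·(f + f² + … + f^5).
≈ 3.393 × (0.6067 + 0.3681 + 0.2233 + 0.1355 + 0.0822) ≈ 3.393 × 1.4158 ≈ 4.804 μg/mL.

4.8 μg/mL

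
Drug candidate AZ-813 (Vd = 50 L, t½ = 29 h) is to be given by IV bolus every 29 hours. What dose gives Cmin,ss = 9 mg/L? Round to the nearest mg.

τ/t½ = 29/29 ≈ 1, so f = (1/2)^(29/29) ≈ 0.500000.
Cmin,ss = (D/Vd)·f/(1−f), so D = Cmin,ss·Vd·(1−f)/f.
D = 9 × 50 × (1−f)/f ≈ 9 × 50 × 1.00000 ≈ 450.00 mg.

450 mg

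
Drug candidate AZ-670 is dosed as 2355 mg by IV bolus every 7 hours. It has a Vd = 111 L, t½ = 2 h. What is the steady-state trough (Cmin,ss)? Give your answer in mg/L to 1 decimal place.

k = ln2/t½ = ln2/2 ≈ 0.346574 h⁻¹; fraction remaining f = e^(−kτ) = e^(−0.346574×7) ≈ 0.0884.
At steady state, accumulation factor R = 1/(1 − e^(−kτ)) ≈ 1.0970.
Each bolus raises the concentration by D/Vd = 2355/111 ≈ 21.216 mg/L.
Cmax,ss = C₀/(1 − f) ≈ 21.216/0.9116 ≈ 23.273 mg/L.
Steady-state trough Cmin,ss = Cmax,ss·f ≈ 23.273 × 0.0884 ≈ 2.057 mg/L.

2.1 mg/L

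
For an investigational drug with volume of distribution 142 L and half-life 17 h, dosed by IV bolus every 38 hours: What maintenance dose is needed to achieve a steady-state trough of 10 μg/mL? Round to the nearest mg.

5266 mg

τ/t½ = 38/17 ≈ 2.2353, so f = (1/2)^(38/17) ≈ 0.212378.
Cmin,ss = (D/Vd)·f/(1−f), so D = Cmin,ss·Vd·(1−f)/f.
D = 10 × 142 × (1−f)/f ≈ 10 × 142 × 3.70859 ≈ 5266.20 mg.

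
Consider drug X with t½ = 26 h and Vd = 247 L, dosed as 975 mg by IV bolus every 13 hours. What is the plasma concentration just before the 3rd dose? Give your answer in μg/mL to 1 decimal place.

f = (1/2)^(τ/t½) = (1/2)^(13/26) ≈ 0.7071.
C₀ = D/Vd = 975/247 ≈ 3.947 μg/mL.
Before the 3rd dose, 2 doses have been given. Superposition: Cmin = C₀·(f + f²).
≈ 3.947 × (0.7071 + 0.5000) ≈ 3.947 × 1.2071 ≈ 4.764 μg/mL.

4.8 μg/mL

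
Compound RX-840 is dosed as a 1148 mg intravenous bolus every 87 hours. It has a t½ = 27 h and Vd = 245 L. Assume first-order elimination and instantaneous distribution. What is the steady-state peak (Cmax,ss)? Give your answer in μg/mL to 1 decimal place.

5.2 μg/mL

τ/t½ = 87/27 ≈ 3.2222, so fraction remaining f = (1/2)^(87/27) ≈ 0.1072.
Accumulation ratio R = 1/(1 − f) ≈ 1/0.8928 ≈ 1.1201.
Each bolus raises the concentration by D/Vd = 1148/245 ≈ 4.686 μg/mL.
Steady-state peak Cmax,ss = C₀·R ≈ 4.686 × 1.1201 ≈ 5.249 μg/mL.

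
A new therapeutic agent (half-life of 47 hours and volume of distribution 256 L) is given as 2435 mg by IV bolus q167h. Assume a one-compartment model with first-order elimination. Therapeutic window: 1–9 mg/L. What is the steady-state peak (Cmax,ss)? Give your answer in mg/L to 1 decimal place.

10.4 mg/L

τ/t½ = 167/47 ≈ 3.5532, so fraction remaining f = (1/2)^(167/47) ≈ 0.0852.
At steady state, accumulation factor R = 1/(1 − e^(−kτ)) ≈ 1.0931.
Each bolus raises the concentration by D/Vd = 2435/256 ≈ 9.512 mg/L.
Steady-state peak Cmax,ss = C₀·R ≈ 9.512 × 1.0931 ≈ 10.398 mg/L.
Peak 10.4 mg/L vs MTC 9 mg/L: exceeds toxic threshold.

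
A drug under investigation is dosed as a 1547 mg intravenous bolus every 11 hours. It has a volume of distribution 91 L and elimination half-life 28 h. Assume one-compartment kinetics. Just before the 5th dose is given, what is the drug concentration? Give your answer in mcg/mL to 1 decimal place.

36.0 mcg/mL

f = (1/2)^(τ/t½) = (1/2)^(11/28) ≈ 0.7616.
C₀ = D/Vd = 1547/91 ≈ 17.000 mcg/mL.
Before the 5th dose, 4 doses have been given. Superposition: Cmin = C₀·(f + f² + … + f^4).
≈ 17.000 × (0.7616 + 0.5800 + 0.4418 + 0.3364) ≈ 17.000 × 2.1198 ≈ 36.037 mcg/mL.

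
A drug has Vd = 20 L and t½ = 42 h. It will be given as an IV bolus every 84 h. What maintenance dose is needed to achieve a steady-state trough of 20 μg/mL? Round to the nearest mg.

τ/t½ = 84/42 ≈ 2, so f = (1/2)^(84/42) ≈ 0.250000.
Cmin,ss = (D/Vd)·f/(1−f), so D = Cmin,ss·Vd·(1−f)/f.
D = 20 × 20 × (1−f)/f ≈ 20 × 20 × 3.00000 ≈ 1200.00 mg.

1200 mg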